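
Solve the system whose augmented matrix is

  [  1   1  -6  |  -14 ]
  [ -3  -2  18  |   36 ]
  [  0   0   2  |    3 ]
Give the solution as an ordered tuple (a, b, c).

Add 3 times R1 to R2.
  [ 1  1  -6  |  -14 ]
  [ 0  1   0  |   -6 ]
  [ 0  0   2  |    3 ]
Multiply R3 by 1/2.
  [ 1  1  -6  |  -14 ]
  [ 0  1   0  |   -6 ]
  [ 0  0   1  |  3/2 ]
Add 6 times R3 to R1.
  [ 1  1  0  |   -5 ]
  [ 0  1  0  |   -6 ]
  [ 0  0  1  |  3/2 ]
Subtract R2 from R1.
  [ 1  0  0  |    1 ]
  [ 0  1  0  |   -6 ]
  [ 0  0  1  |  3/2 ]
Reading off the last column: a = 1, b = -6, c = 3/2.

(1, -6, 3/2)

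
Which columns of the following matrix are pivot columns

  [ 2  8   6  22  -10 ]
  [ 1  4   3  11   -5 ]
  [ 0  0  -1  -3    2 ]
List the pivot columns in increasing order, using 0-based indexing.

ρ1 -> 1/2·ρ1
ρ2 -> ρ2 − ρ1
ρ2 ↔ ρ3
ρ2 -> -1·ρ2
ρ1 -> ρ1 − 3·ρ2
Pivot columns are the columns containing a leading 1.

0, 2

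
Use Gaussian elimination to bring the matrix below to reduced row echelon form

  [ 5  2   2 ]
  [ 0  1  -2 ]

r1 -> 1/5·r1
  [ 1  2/5  2/5 ]
  [ 0    1   -2 ]
r1 -> r1 − 2/5·r2
  [ 1  0  6/5 ]
  [ 0  1   -2 ]

[[1, 0, 6/5], [0, 1, -2]]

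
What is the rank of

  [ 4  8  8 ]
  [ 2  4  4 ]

rank = 1

r1 → 1/4·r1
  [ 1  2  2 ]
  [ 2  4  4 ]
r2 → r2 − 2·r1
  [ 1  2  2 ]
  [ 0  0  0 ]
The reduced form has 1 nonzero row.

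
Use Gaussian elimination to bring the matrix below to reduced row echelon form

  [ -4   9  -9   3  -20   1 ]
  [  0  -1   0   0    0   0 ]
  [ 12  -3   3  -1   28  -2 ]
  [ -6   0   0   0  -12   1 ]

[[1, 0, 0, 0, 2, 0], [0, 1, 0, 0, 0, 0], [0, 0, 1, -1/3, 4/3, 0], [0, 0, 0, 0, 0, 1]]

Multiply R1 by -1/4.
  [  1  -9/4  9/4  -3/4    5  -1/4 ]
  [  0    -1    0     0    0     0 ]
  [ 12    -3    3    -1   28    -2 ]
  [ -6     0    0     0  -12     1 ]
Subtract 12 times R1 from R3.
  [  1  -9/4  9/4  -3/4    5  -1/4 ]
  [  0    -1    0     0    0     0 ]
  [  0    24  -24     8  -32     1 ]
  [ -6     0    0     0  -12     1 ]
Add 6 times R1 to R4.
  [ 1   -9/4   9/4  -3/4    5  -1/4 ]
  [ 0     -1     0     0    0     0 ]
  [ 0     24   -24     8  -32     1 ]
  [ 0  -27/2  27/2  -9/2   18  -1/2 ]
Multiply R2 by -1.
  [ 1   -9/4   9/4  -3/4    5  -1/4 ]
  [ 0      1     0     0    0     0 ]
  [ 0     24   -24     8  -32     1 ]
  [ 0  -27/2  27/2  -9/2   18  -1/2 ]
Subtract 24 times R2 from R3.
  [ 1   -9/4   9/4  -3/4    5  -1/4 ]
  [ 0      1     0     0    0     0 ]
  [ 0      0   -24     8  -32     1 ]
  [ 0  -27/2  27/2  -9/2   18  -1/2 ]
Add 27/2 times R2 to R4.
  [ 1  -9/4   9/4  -3/4    5  -1/4 ]
  [ 0     1     0     0    0     0 ]
  [ 0     0   -24     8  -32     1 ]
  [ 0     0  27/2  -9/2   18  -1/2 ]
Multiply R3 by -1/24.
  [ 1  -9/4   9/4  -3/4    5   -1/4 ]
  [ 0     1     0     0    0      0 ]
  [ 0     0     1  -1/3  4/3  -1/24 ]
  [ 0     0  27/2  -9/2   18   -1/2 ]
Subtract 27/2 times R3 from R4.
  [ 1  -9/4  9/4  -3/4    5   -1/4 ]
  [ 0     1    0     0    0      0 ]
  [ 0     0    1  -1/3  4/3  -1/24 ]
  [ 0     0    0     0    0   1/16 ]
Multiply R4 by 16.
  [ 1  -9/4  9/4  -3/4    5   -1/4 ]
  [ 0     1    0     0    0      0 ]
  [ 0     0    1  -1/3  4/3  -1/24 ]
  [ 0     0    0     0    0      1 ]
Add 1/24 times R4 to R3.
  [ 1  -9/4  9/4  -3/4    5  -1/4 ]
  [ 0     1    0     0    0     0 ]
  [ 0     0    1  -1/3  4/3     0 ]
  [ 0     0    0     0    0     1 ]
Add 1/4 times R4 to R1.
  [ 1  -9/4  9/4  -3/4    5  0 ]
  [ 0     1    0     0    0  0 ]
  [ 0     0    1  -1/3  4/3  0 ]
  [ 0     0    0     0    0  1 ]
Subtract 9/4 times R3 from R1.
  [ 1  -9/4  0     0    2  0 ]
  [ 0     1  0     0    0  0 ]
  [ 0     0  1  -1/3  4/3  0 ]
  [ 0     0  0     0    0  1 ]
Add 9/4 times R2 to R1.
  [ 1  0  0     0    2  0 ]
  [ 0  1  0     0    0  0 ]
  [ 0  0  1  -1/3  4/3  0 ]
  [ 0  0  0     0    0  1 ]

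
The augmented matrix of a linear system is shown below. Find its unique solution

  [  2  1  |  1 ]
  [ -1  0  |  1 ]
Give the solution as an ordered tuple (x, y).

(-1, 3)

R1 ← 1/2·R1
  [  1  1/2  |  1/2 ]
  [ -1    0  |    1 ]
R2 ← R2 + R1
  [ 1  1/2  |  1/2 ]
  [ 0  1/2  |  3/2 ]
R2 ← 2·R2
  [ 1  1/2  |  1/2 ]
  [ 0    1  |    3 ]
R1 ← R1 − 1/2·R2
  [ 1  0  |  -1 ]
  [ 0  1  |   3 ]
Reading off the last column: x = -1, y = 3.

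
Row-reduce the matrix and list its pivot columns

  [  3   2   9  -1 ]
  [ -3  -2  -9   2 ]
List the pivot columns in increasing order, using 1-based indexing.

R1 := 1/3·R1
  [  1  2/3   3  -1/3 ]
  [ -3   -2  -9     2 ]
R2 := R2 + 3·R1
  [ 1  2/3  3  -1/3 ]
  [ 0    0  0     1 ]
R1 := R1 + 1/3·R2
  [ 1  2/3  3  0 ]
  [ 0    0  0  1 ]
Pivot columns are the columns containing a leading 1.

1, 4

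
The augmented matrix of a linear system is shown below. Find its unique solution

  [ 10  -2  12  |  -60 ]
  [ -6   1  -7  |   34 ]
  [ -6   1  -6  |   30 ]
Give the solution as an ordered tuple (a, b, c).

(0, 6, -4)

r1 → 1/10·r1
  [  1  -1/5  6/5  |  -6 ]
  [ -6     1   -7  |  34 ]
  [ -6     1   -6  |  30 ]
r2 → r2 + 6·r1
  [  1  -1/5  6/5  |  -6 ]
  [  0  -1/5  1/5  |  -2 ]
  [ -6     1   -6  |  30 ]
r3 → r3 + 6·r1
  [ 1  -1/5  6/5  |  -6 ]
  [ 0  -1/5  1/5  |  -2 ]
  [ 0  -1/5  6/5  |  -6 ]
r2 → -5·r2
  [ 1  -1/5  6/5  |  -6 ]
  [ 0     1   -1  |  10 ]
  [ 0  -1/5  6/5  |  -6 ]
r3 → r3 + 1/5·r2
  [ 1  -1/5  6/5  |  -6 ]
  [ 0     1   -1  |  10 ]
  [ 0     0    1  |  -4 ]
r2 → r2 + r3
  [ 1  -1/5  6/5  |  -6 ]
  [ 0     1    0  |   6 ]
  [ 0     0    1  |  -4 ]
r1 → r1 − 6/5·r3
  [ 1  -1/5  0  |  -6/5 ]
  [ 0     1  0  |     6 ]
  [ 0     0  1  |    -4 ]
r1 → r1 + 1/5·r2
  [ 1  0  0  |   0 ]
  [ 0  1  0  |   6 ]
  [ 0  0  1  |  -4 ]
Reading off the last column: a = 0, b = 6, c = -4.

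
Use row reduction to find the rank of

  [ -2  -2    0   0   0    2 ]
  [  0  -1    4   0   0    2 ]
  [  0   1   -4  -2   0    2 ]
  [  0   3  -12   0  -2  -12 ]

R1 -> -1/2·R1
  [ 1   1    0   0   0   -1 ]
  [ 0  -1    4   0   0    2 ]
  [ 0   1   -4  -2   0    2 ]
  [ 0   3  -12   0  -2  -12 ]
R2 -> -1·R2
  [ 1  1    0   0   0   -1 ]
  [ 0  1   -4   0   0   -2 ]
  [ 0  1   -4  -2   0    2 ]
  [ 0  3  -12   0  -2  -12 ]
R3 -> R3 − R2
  [ 1  1    0   0   0   -1 ]
  [ 0  1   -4   0   0   -2 ]
  [ 0  0    0  -2   0    4 ]
  [ 0  3  -12   0  -2  -12 ]
R4 -> R4 − 3·R2
  [ 1  1   0   0   0  -1 ]
  [ 0  1  -4   0   0  -2 ]
  [ 0  0   0  -2   0   4 ]
  [ 0  0   0   0  -2  -6 ]
R3 -> -1/2·R3
  [ 1  1   0  0   0  -1 ]
  [ 0  1  -4  0   0  -2 ]
  [ 0  0   0  1   0  -2 ]
  [ 0  0   0  0  -2  -6 ]
R4 -> -1/2·R4
  [ 1  1   0  0  0  -1 ]
  [ 0  1  -4  0  0  -2 ]
  [ 0  0   0  1  0  -2 ]
  [ 0  0   0  0  1   3 ]
R1 -> R1 − R2
  [ 1  0   4  0  0   1 ]
  [ 0  1  -4  0  0  -2 ]
  [ 0  0   0  1  0  -2 ]
  [ 0  0   0  0  1   3 ]
The reduced form has 4 nonzero rows.

rank = 4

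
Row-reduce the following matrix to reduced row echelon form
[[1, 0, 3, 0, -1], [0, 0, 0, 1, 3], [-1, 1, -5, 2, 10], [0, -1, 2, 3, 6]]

R3 := R3 + R1
R2 <=> R3
R4 := R4 + R2
R4 := R4 − 5·R3
R2 := R2 − 2·R3

[[1, 0, 3, 0, -1], [0, 1, -2, 0, 3], [0, 0, 0, 1, 3], [0, 0, 0, 0, 0]]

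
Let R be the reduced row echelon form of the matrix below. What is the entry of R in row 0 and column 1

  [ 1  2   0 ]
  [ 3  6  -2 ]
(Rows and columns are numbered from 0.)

2

ρ2 := ρ2 − 3·ρ1
  [ 1  2   0 ]
  [ 0  0  -2 ]
ρ2 := -1/2·ρ2
  [ 1  2  0 ]
  [ 0  0  1 ]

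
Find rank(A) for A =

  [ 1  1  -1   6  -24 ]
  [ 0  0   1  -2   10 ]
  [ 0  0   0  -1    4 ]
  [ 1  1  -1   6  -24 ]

rank = 3

r4 -> r4 − r1
  [ 1  1  -1   6  -24 ]
  [ 0  0   1  -2   10 ]
  [ 0  0   0  -1    4 ]
  [ 0  0   0   0    0 ]
r3 -> -1·r3
  [ 1  1  -1   6  -24 ]
  [ 0  0   1  -2   10 ]
  [ 0  0   0   1   -4 ]
  [ 0  0   0   0    0 ]
r2 -> r2 + 2·r3
  [ 1  1  -1  6  -24 ]
  [ 0  0   1  0    2 ]
  [ 0  0   0  1   -4 ]
  [ 0  0   0  0    0 ]
r1 -> r1 − 6·r3
  [ 1  1  -1  0   0 ]
  [ 0  0   1  0   2 ]
  [ 0  0   0  1  -4 ]
  [ 0  0   0  0   0 ]
r1 -> r1 + r2
  [ 1  1  0  0   2 ]
  [ 0  0  1  0   2 ]
  [ 0  0  0  1  -4 ]
  [ 0  0  0  0   0 ]
The reduced form has 3 nonzero rows.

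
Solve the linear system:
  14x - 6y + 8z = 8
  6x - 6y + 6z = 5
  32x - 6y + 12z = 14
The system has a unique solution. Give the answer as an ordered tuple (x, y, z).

(0, 2/3, 3/2)

Form the augmented matrix and row-reduce:
  [ 14  -6   8  |   8 ]
  [  6  -6   6  |   5 ]
  [ 32  -6  12  |  14 ]
r1 → 1/14·r1
r2 → r2 − 6·r1
r3 → r3 − 32·r1
r2 → -7/24·r2
r3 → r3 − 54/7·r2
r3 → -2·r3
r2 → r2 + 3/4·r3
r1 → r1 − 4/7·r3
r1 → r1 + 3/7·r2
Reading off the last column: x = 0, y = 2/3, z = 3/2.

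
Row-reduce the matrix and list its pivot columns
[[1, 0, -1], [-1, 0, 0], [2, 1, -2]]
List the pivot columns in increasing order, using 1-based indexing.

ρ2 := ρ2 + ρ1
  [ 1  0  -1 ]
  [ 0  0  -1 ]
  [ 2  1  -2 ]
ρ3 := ρ3 − 2·ρ1
  [ 1  0  -1 ]
  [ 0  0  -1 ]
  [ 0  1   0 ]
ρ2 <-> ρ3
  [ 1  0  -1 ]
  [ 0  1   0 ]
  [ 0  0  -1 ]
ρ3 := -1·ρ3
  [ 1  0  -1 ]
  [ 0  1   0 ]
  [ 0  0   1 ]
ρ1 := ρ1 + ρ3
  [ 1  0  0 ]
  [ 0  1  0 ]
  [ 0  0  1 ]
Pivot columns are the columns containing a leading 1.

1, 2, 3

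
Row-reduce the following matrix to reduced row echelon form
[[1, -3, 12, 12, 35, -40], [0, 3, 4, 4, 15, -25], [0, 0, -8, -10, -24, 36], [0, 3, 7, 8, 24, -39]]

[[1, 0, 0, 0, 2, -1], [0, 1, 0, 0, 1, -3], [0, 0, 1, 0, 3, -2], [0, 0, 0, 1, 0, -2]]

R2 -> 1/3·R2
R4 -> R4 − 3·R2
R3 -> -1/8·R3
R4 -> R4 − 3·R3
R4 -> 4·R4
R3 -> R3 − 5/4·R4
R2 -> R2 − 4/3·R4
R1 -> R1 − 12·R4
R2 -> R2 − 4/3·R3
R1 -> R1 − 12·R3
R1 -> R1 + 3·R2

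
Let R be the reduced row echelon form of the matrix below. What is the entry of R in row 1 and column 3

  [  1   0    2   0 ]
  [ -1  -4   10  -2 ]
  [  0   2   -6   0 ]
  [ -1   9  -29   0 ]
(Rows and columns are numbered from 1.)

R2 -> R2 + R1
  [  1   0    2   0 ]
  [  0  -4   12  -2 ]
  [  0   2   -6   0 ]
  [ -1   9  -29   0 ]
R4 -> R4 + R1
  [ 1   0    2   0 ]
  [ 0  -4   12  -2 ]
  [ 0   2   -6   0 ]
  [ 0   9  -27   0 ]
R2 -> -1/4·R2
  [ 1  0    2    0 ]
  [ 0  1   -3  1/2 ]
  [ 0  2   -6    0 ]
  [ 0  9  -27    0 ]
R3 -> R3 − 2·R2
  [ 1  0    2    0 ]
  [ 0  1   -3  1/2 ]
  [ 0  0    0   -1 ]
  [ 0  9  -27    0 ]
R4 -> R4 − 9·R2
  [ 1  0   2     0 ]
  [ 0  1  -3   1/2 ]
  [ 0  0   0    -1 ]
  [ 0  0   0  -9/2 ]
R3 -> -1·R3
  [ 1  0   2     0 ]
  [ 0  1  -3   1/2 ]
  [ 0  0   0     1 ]
  [ 0  0   0  -9/2 ]
R4 -> R4 + 9/2·R3
  [ 1  0   2    0 ]
  [ 0  1  -3  1/2 ]
  [ 0  0   0    1 ]
  [ 0  0   0    0 ]
R2 -> R2 − 1/2·R3
  [ 1  0   2  0 ]
  [ 0  1  -3  0 ]
  [ 0  0   0  1 ]
  [ 0  0   0  0 ]

2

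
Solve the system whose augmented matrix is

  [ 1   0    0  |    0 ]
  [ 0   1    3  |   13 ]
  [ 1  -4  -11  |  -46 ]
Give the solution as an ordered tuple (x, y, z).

ρ3 ← ρ3 − ρ1
  [ 1   0    0  |    0 ]
  [ 0   1    3  |   13 ]
  [ 0  -4  -11  |  -46 ]
ρ3 ← ρ3 + 4·ρ2
  [ 1  0  0  |   0 ]
  [ 0  1  3  |  13 ]
  [ 0  0  1  |   6 ]
ρ2 ← ρ2 − 3·ρ3
  [ 1  0  0  |   0 ]
  [ 0  1  0  |  -5 ]
  [ 0  0  1  |   6 ]
Reading off the last column: x = 0, y = -5, z = 6.

(0, -5, 6)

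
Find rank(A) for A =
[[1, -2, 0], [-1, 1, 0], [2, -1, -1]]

rank = 3

R2 ← R2 + R1
R3 ← R3 − 2·R1
R2 ← -1·R2
R3 ← R3 − 3·R2
R3 ← -1·R3
R1 ← R1 + 2·R2
The reduced form has 3 nonzero rows.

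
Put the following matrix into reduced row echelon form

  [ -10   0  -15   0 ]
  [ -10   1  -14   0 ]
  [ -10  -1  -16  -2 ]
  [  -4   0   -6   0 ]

[[1, 0, 3/2, 0], [0, 1, 1, 0], [0, 0, 0, 1], [0, 0, 0, 0]]

r1 -> -1/10·r1
  [   1   0  3/2   0 ]
  [ -10   1  -14   0 ]
  [ -10  -1  -16  -2 ]
  [  -4   0   -6   0 ]
r2 -> r2 + 10·r1
  [   1   0  3/2   0 ]
  [   0   1    1   0 ]
  [ -10  -1  -16  -2 ]
  [  -4   0   -6   0 ]
r3 -> r3 + 10·r1
  [  1   0  3/2   0 ]
  [  0   1    1   0 ]
  [  0  -1   -1  -2 ]
  [ -4   0   -6   0 ]
r4 -> r4 + 4·r1
  [ 1   0  3/2   0 ]
  [ 0   1    1   0 ]
  [ 0  -1   -1  -2 ]
  [ 0   0    0   0 ]
r3 -> r3 + r2
  [ 1  0  3/2   0 ]
  [ 0  1    1   0 ]
  [ 0  0    0  -2 ]
  [ 0  0    0   0 ]
r3 -> -1/2·r3
  [ 1  0  3/2  0 ]
  [ 0  1    1  0 ]
  [ 0  0    0  1 ]
  [ 0  0    0  0 ]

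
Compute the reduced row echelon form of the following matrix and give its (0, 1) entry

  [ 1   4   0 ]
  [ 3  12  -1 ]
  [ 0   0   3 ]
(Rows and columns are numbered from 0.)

R2 ← R2 − 3·R1
R2 ← -1·R2
R3 ← R3 − 3·R2

4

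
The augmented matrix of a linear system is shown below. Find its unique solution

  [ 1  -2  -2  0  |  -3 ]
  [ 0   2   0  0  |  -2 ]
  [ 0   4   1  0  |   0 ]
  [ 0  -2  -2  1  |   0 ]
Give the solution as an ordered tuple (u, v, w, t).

R2 -> 1/2·R2
  [ 1  -2  -2  0  |  -3 ]
  [ 0   1   0  0  |  -1 ]
  [ 0   4   1  0  |   0 ]
  [ 0  -2  -2  1  |   0 ]
R3 -> R3 − 4·R2
  [ 1  -2  -2  0  |  -3 ]
  [ 0   1   0  0  |  -1 ]
  [ 0   0   1  0  |   4 ]
  [ 0  -2  -2  1  |   0 ]
R4 -> R4 + 2·R2
  [ 1  -2  -2  0  |  -3 ]
  [ 0   1   0  0  |  -1 ]
  [ 0   0   1  0  |   4 ]
  [ 0   0  -2  1  |  -2 ]
R4 -> R4 + 2·R3
  [ 1  -2  -2  0  |  -3 ]
  [ 0   1   0  0  |  -1 ]
  [ 0   0   1  0  |   4 ]
  [ 0   0   0  1  |   6 ]
R1 -> R1 + 2·R3
  [ 1  -2  0  0  |   5 ]
  [ 0   1  0  0  |  -1 ]
  [ 0   0  1  0  |   4 ]
  [ 0   0  0  1  |   6 ]
R1 -> R1 + 2·R2
  [ 1  0  0  0  |   3 ]
  [ 0  1  0  0  |  -1 ]
  [ 0  0  1  0  |   4 ]
  [ 0  0  0  1  |   6 ]
Reading off the last column: u = 3, v = -1, w = 4, t = 6.

(3, -1, 4, 6)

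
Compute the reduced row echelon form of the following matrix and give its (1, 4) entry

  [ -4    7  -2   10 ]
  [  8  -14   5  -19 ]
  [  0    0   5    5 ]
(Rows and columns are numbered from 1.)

-3

Multiply r1 by -1/4.
  [ 1  -7/4  1/2  -5/2 ]
  [ 8   -14    5   -19 ]
  [ 0     0    5     5 ]
Subtract 8 times r1 from r2.
  [ 1  -7/4  1/2  -5/2 ]
  [ 0     0    1     1 ]
  [ 0     0    5     5 ]
Subtract 5 times r2 from r3.
  [ 1  -7/4  1/2  -5/2 ]
  [ 0     0    1     1 ]
  [ 0     0    0     0 ]
Subtract 1/2 times r2 from r1.
  [ 1  -7/4  0  -3 ]
  [ 0     0  1   1 ]
  [ 0     0  0   0 ]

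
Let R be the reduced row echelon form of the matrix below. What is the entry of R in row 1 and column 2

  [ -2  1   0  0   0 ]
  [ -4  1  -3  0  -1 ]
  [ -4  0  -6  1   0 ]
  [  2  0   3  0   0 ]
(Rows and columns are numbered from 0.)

R1 → -1/2·R1
  [  1  -1/2   0  0   0 ]
  [ -4     1  -3  0  -1 ]
  [ -4     0  -6  1   0 ]
  [  2     0   3  0   0 ]
R2 → R2 + 4·R1
  [  1  -1/2   0  0   0 ]
  [  0    -1  -3  0  -1 ]
  [ -4     0  -6  1   0 ]
  [  2     0   3  0   0 ]
R3 → R3 + 4·R1
  [ 1  -1/2   0  0   0 ]
  [ 0    -1  -3  0  -1 ]
  [ 0    -2  -6  1   0 ]
  [ 2     0   3  0   0 ]
R4 → R4 − 2·R1
  [ 1  -1/2   0  0   0 ]
  [ 0    -1  -3  0  -1 ]
  [ 0    -2  -6  1   0 ]
  [ 0     1   3  0   0 ]
R2 → -1·R2
  [ 1  -1/2   0  0  0 ]
  [ 0     1   3  0  1 ]
  [ 0    -2  -6  1  0 ]
  [ 0     1   3  0  0 ]
R3 → R3 + 2·R2
  [ 1  -1/2  0  0  0 ]
  [ 0     1  3  0  1 ]
  [ 0     0  0  1  2 ]
  [ 0     1  3  0  0 ]
R4 → R4 − R2
  [ 1  -1/2  0  0   0 ]
  [ 0     1  3  0   1 ]
  [ 0     0  0  1   2 ]
  [ 0     0  0  0  -1 ]
R4 → -1·R4
  [ 1  -1/2  0  0  0 ]
  [ 0     1  3  0  1 ]
  [ 0     0  0  1  2 ]
  [ 0     0  0  0  1 ]
R3 → R3 − 2·R4
  [ 1  -1/2  0  0  0 ]
  [ 0     1  3  0  1 ]
  [ 0     0  0  1  0 ]
  [ 0     0  0  0  1 ]
R2 → R2 − R4
  [ 1  -1/2  0  0  0 ]
  [ 0     1  3  0  0 ]
  [ 0     0  0  1  0 ]
  [ 0     0  0  0  1 ]
R1 → R1 + 1/2·R2
  [ 1  0  3/2  0  0 ]
  [ 0  1    3  0  0 ]
  [ 0  0    0  1  0 ]
  [ 0  0    0  0  1 ]

3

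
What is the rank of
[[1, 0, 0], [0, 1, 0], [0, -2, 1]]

rank = 3

R3 → R3 + 2·R2
  [ 1  0  0 ]
  [ 0  1  0 ]
  [ 0  0  1 ]
The reduced form has 3 nonzero rows.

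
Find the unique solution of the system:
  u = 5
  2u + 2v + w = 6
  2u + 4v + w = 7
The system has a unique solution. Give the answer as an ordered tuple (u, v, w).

(5, 1/2, -5)

Form the augmented matrix and row-reduce:
  [ 1  0  0  |  5 ]
  [ 2  2  1  |  6 ]
  [ 2  4  1  |  7 ]
R2 ← R2 − 2·R1
  [ 1  0  0  |   5 ]
  [ 0  2  1  |  -4 ]
  [ 2  4  1  |   7 ]
R3 ← R3 − 2·R1
  [ 1  0  0  |   5 ]
  [ 0  2  1  |  -4 ]
  [ 0  4  1  |  -3 ]
R2 ← 1/2·R2
  [ 1  0    0  |   5 ]
  [ 0  1  1/2  |  -2 ]
  [ 0  4    1  |  -3 ]
R3 ← R3 − 4·R2
  [ 1  0    0  |   5 ]
  [ 0  1  1/2  |  -2 ]
  [ 0  0   -1  |   5 ]
R3 ← -1·R3
  [ 1  0    0  |   5 ]
  [ 0  1  1/2  |  -2 ]
  [ 0  0    1  |  -5 ]
R2 ← R2 − 1/2·R3
  [ 1  0  0  |    5 ]
  [ 0  1  0  |  1/2 ]
  [ 0  0  1  |   -5 ]
Reading off the last column: u = 5, v = 1/2, w = -5.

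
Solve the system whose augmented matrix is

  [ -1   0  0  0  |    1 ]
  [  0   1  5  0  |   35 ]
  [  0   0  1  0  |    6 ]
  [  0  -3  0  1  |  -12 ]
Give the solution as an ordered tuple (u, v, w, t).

(-1, 5, 6, 3)

R1 ← -1·R1
  [ 1   0  0  0  |   -1 ]
  [ 0   1  5  0  |   35 ]
  [ 0   0  1  0  |    6 ]
  [ 0  -3  0  1  |  -12 ]
R4 ← R4 + 3·R2
  [ 1  0   0  0  |  -1 ]
  [ 0  1   5  0  |  35 ]
  [ 0  0   1  0  |   6 ]
  [ 0  0  15  1  |  93 ]
R4 ← R4 − 15·R3
  [ 1  0  0  0  |  -1 ]
  [ 0  1  5  0  |  35 ]
  [ 0  0  1  0  |   6 ]
  [ 0  0  0  1  |   3 ]
R2 ← R2 − 5·R3
  [ 1  0  0  0  |  -1 ]
  [ 0  1  0  0  |   5 ]
  [ 0  0  1  0  |   6 ]
  [ 0  0  0  1  |   3 ]
Reading off the last column: u = -1, v = 5, w = 6, t = 3.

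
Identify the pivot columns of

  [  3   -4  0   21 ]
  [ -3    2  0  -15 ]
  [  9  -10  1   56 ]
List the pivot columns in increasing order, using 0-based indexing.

R1 -> 1/3·R1
  [  1  -4/3  0    7 ]
  [ -3     2  0  -15 ]
  [  9   -10  1   56 ]
R2 -> R2 + 3·R1
  [ 1  -4/3  0   7 ]
  [ 0    -2  0   6 ]
  [ 9   -10  1  56 ]
R3 -> R3 − 9·R1
  [ 1  -4/3  0   7 ]
  [ 0    -2  0   6 ]
  [ 0     2  1  -7 ]
R2 -> -1/2·R2
  [ 1  -4/3  0   7 ]
  [ 0     1  0  -3 ]
  [ 0     2  1  -7 ]
R3 -> R3 − 2·R2
  [ 1  -4/3  0   7 ]
  [ 0     1  0  -3 ]
  [ 0     0  1  -1 ]
R1 -> R1 + 4/3·R2
  [ 1  0  0   3 ]
  [ 0  1  0  -3 ]
  [ 0  0  1  -1 ]
Pivot columns are the columns containing a leading 1.

0, 1, 2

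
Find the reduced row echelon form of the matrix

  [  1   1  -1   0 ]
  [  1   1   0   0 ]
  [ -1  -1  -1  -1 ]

R2 -> R2 − R1
  [  1   1  -1   0 ]
  [  0   0   1   0 ]
  [ -1  -1  -1  -1 ]
R3 -> R3 + R1
  [ 1  1  -1   0 ]
  [ 0  0   1   0 ]
  [ 0  0  -2  -1 ]
R3 -> R3 + 2·R2
  [ 1  1  -1   0 ]
  [ 0  0   1   0 ]
  [ 0  0   0  -1 ]
R3 -> -1·R3
  [ 1  1  -1  0 ]
  [ 0  0   1  0 ]
  [ 0  0   0  1 ]
R1 -> R1 + R2
  [ 1  1  0  0 ]
  [ 0  0  1  0 ]
  [ 0  0  0  1 ]

[[1, 1, 0, 0], [0, 0, 1, 0], [0, 0, 0, 1]]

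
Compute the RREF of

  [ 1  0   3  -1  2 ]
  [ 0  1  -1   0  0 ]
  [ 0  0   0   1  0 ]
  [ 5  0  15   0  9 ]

R4 := R4 − 5·R1
  [ 1  0   3  -1   2 ]
  [ 0  1  -1   0   0 ]
  [ 0  0   0   1   0 ]
  [ 0  0   0   5  -1 ]
R4 := R4 − 5·R3
  [ 1  0   3  -1   2 ]
  [ 0  1  -1   0   0 ]
  [ 0  0   0   1   0 ]
  [ 0  0   0   0  -1 ]
R4 := -1·R4
  [ 1  0   3  -1  2 ]
  [ 0  1  -1   0  0 ]
  [ 0  0   0   1  0 ]
  [ 0  0   0   0  1 ]
R1 := R1 − 2·R4
  [ 1  0   3  -1  0 ]
  [ 0  1  -1   0  0 ]
  [ 0  0   0   1  0 ]
  [ 0  0   0   0  1 ]
R1 := R1 + R3
  [ 1  0   3  0  0 ]
  [ 0  1  -1  0  0 ]
  [ 0  0   0  1  0 ]
  [ 0  0   0  0  1 ]

[[1, 0, 3, 0, 0], [0, 1, -1, 0, 0], [0, 0, 0, 1, 0], [0, 0, 0, 0, 1]]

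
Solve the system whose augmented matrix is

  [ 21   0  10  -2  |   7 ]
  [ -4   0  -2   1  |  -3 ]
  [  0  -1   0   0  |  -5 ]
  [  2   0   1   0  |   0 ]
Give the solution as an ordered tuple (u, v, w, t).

R1 := 1/21·R1
  [  1   0  10/21  -2/21  |  1/3 ]
  [ -4   0     -2      1  |   -3 ]
  [  0  -1      0      0  |   -5 ]
  [  2   0      1      0  |    0 ]
R2 := R2 + 4·R1
  [ 1   0  10/21  -2/21  |   1/3 ]
  [ 0   0  -2/21  13/21  |  -5/3 ]
  [ 0  -1      0      0  |    -5 ]
  [ 2   0      1      0  |     0 ]
R4 := R4 − 2·R1
  [ 1   0  10/21  -2/21  |   1/3 ]
  [ 0   0  -2/21  13/21  |  -5/3 ]
  [ 0  -1      0      0  |    -5 ]
  [ 0   0   1/21   4/21  |  -2/3 ]
R2 ↔ R3
  [ 1   0  10/21  -2/21  |   1/3 ]
  [ 0  -1      0      0  |    -5 ]
  [ 0   0  -2/21  13/21  |  -5/3 ]
  [ 0   0   1/21   4/21  |  -2/3 ]
R2 := -1·R2
  [ 1  0  10/21  -2/21  |   1/3 ]
  [ 0  1      0      0  |     5 ]
  [ 0  0  -2/21  13/21  |  -5/3 ]
  [ 0  0   1/21   4/21  |  -2/3 ]
R3 := -21/2·R3
  [ 1  0  10/21  -2/21  |   1/3 ]
  [ 0  1      0      0  |     5 ]
  [ 0  0      1  -13/2  |  35/2 ]
  [ 0  0   1/21   4/21  |  -2/3 ]
R4 := R4 − 1/21·R3
  [ 1  0  10/21  -2/21  |   1/3 ]
  [ 0  1      0      0  |     5 ]
  [ 0  0      1  -13/2  |  35/2 ]
  [ 0  0      0    1/2  |  -3/2 ]
R4 := 2·R4
  [ 1  0  10/21  -2/21  |   1/3 ]
  [ 0  1      0      0  |     5 ]
  [ 0  0      1  -13/2  |  35/2 ]
  [ 0  0      0      1  |    -3 ]
R3 := R3 + 13/2·R4
  [ 1  0  10/21  -2/21  |  1/3 ]
  [ 0  1      0      0  |    5 ]
  [ 0  0      1      0  |   -2 ]
  [ 0  0      0      1  |   -3 ]
R1 := R1 + 2/21·R4
  [ 1  0  10/21  0  |  1/21 ]
  [ 0  1      0  0  |     5 ]
  [ 0  0      1  0  |    -2 ]
  [ 0  0      0  1  |    -3 ]
R1 := R1 − 10/21·R3
  [ 1  0  0  0  |   1 ]
  [ 0  1  0  0  |   5 ]
  [ 0  0  1  0  |  -2 ]
  [ 0  0  0  1  |  -3 ]
Reading off the last column: u = 1, v = 5, w = -2, t = -3.

(1, 5, -2, -3)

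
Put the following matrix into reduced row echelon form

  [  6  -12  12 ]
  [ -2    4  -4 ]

R1 -> 1/6·R1
  [  1  -2   2 ]
  [ -2   4  -4 ]
R2 -> R2 + 2·R1
  [ 1  -2  2 ]
  [ 0   0  0 ]

[[1, -2, 2], [0, 0, 0]]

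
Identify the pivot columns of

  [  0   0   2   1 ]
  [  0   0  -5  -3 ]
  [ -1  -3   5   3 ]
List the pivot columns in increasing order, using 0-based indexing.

0, 2, 3

ρ1 <-> ρ3
  [ -1  -3   5   3 ]
  [  0   0  -5  -3 ]
  [  0   0   2   1 ]
ρ1 -> -1·ρ1
  [ 1  3  -5  -3 ]
  [ 0  0  -5  -3 ]
  [ 0  0   2   1 ]
ρ2 -> -1/5·ρ2
  [ 1  3  -5   -3 ]
  [ 0  0   1  3/5 ]
  [ 0  0   2    1 ]
ρ3 -> ρ3 − 2·ρ2
  [ 1  3  -5    -3 ]
  [ 0  0   1   3/5 ]
  [ 0  0   0  -1/5 ]
ρ3 -> -5·ρ3
  [ 1  3  -5   -3 ]
  [ 0  0   1  3/5 ]
  [ 0  0   0    1 ]
ρ2 -> ρ2 − 3/5·ρ3
  [ 1  3  -5  -3 ]
  [ 0  0   1   0 ]
  [ 0  0   0   1 ]
ρ1 -> ρ1 + 3·ρ3
  [ 1  3  -5  0 ]
  [ 0  0   1  0 ]
  [ 0  0   0  1 ]
ρ1 -> ρ1 + 5·ρ2
  [ 1  3  0  0 ]
  [ 0  0  1  0 ]
  [ 0  0  0  1 ]
Pivot columns are the columns containing a leading 1.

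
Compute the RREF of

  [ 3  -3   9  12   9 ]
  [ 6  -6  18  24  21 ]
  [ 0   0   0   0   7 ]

R1 := 1/3·R1
  [ 1  -1   3   4   3 ]
  [ 6  -6  18  24  21 ]
  [ 0   0   0   0   7 ]
R2 := R2 − 6·R1
  [ 1  -1  3  4  3 ]
  [ 0   0  0  0  3 ]
  [ 0   0  0  0  7 ]
R2 := 1/3·R2
  [ 1  -1  3  4  3 ]
  [ 0   0  0  0  1 ]
  [ 0   0  0  0  7 ]
R3 := R3 − 7·R2
  [ 1  -1  3  4  3 ]
  [ 0   0  0  0  1 ]
  [ 0   0  0  0  0 ]
R1 := R1 − 3·R2
  [ 1  -1  3  4  0 ]
  [ 0   0  0  0  1 ]
  [ 0   0  0  0  0 ]

[[1, -1, 3, 4, 0], [0, 0, 0, 0, 1], [0, 0, 0, 0, 0]]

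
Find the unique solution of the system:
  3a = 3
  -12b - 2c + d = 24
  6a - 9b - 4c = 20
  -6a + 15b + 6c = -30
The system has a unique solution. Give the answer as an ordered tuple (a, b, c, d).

(1, -2, 1, 2)

Form the augmented matrix and row-reduce:
  [  3    0   0  0  |    3 ]
  [  0  -12  -2  1  |   24 ]
  [  6   -9  -4  0  |   20 ]
  [ -6   15   6  0  |  -30 ]
R1 ← 1/3·R1
  [  1    0   0  0  |    1 ]
  [  0  -12  -2  1  |   24 ]
  [  6   -9  -4  0  |   20 ]
  [ -6   15   6  0  |  -30 ]
R3 ← R3 − 6·R1
  [  1    0   0  0  |    1 ]
  [  0  -12  -2  1  |   24 ]
  [  0   -9  -4  0  |   14 ]
  [ -6   15   6  0  |  -30 ]
R4 ← R4 + 6·R1
  [ 1    0   0  0  |    1 ]
  [ 0  -12  -2  1  |   24 ]
  [ 0   -9  -4  0  |   14 ]
  [ 0   15   6  0  |  -24 ]
R2 ← -1/12·R2
  [ 1   0    0      0  |    1 ]
  [ 0   1  1/6  -1/12  |   -2 ]
  [ 0  -9   -4      0  |   14 ]
  [ 0  15    6      0  |  -24 ]
R3 ← R3 + 9·R2
  [ 1   0     0      0  |    1 ]
  [ 0   1   1/6  -1/12  |   -2 ]
  [ 0   0  -5/2   -3/4  |   -4 ]
  [ 0  15     6      0  |  -24 ]
R4 ← R4 − 15·R2
  [ 1  0     0      0  |   1 ]
  [ 0  1   1/6  -1/12  |  -2 ]
  [ 0  0  -5/2   -3/4  |  -4 ]
  [ 0  0   7/2    5/4  |   6 ]
R3 ← -2/5·R3
  [ 1  0    0      0  |    1 ]
  [ 0  1  1/6  -1/12  |   -2 ]
  [ 0  0    1   3/10  |  8/5 ]
  [ 0  0  7/2    5/4  |    6 ]
R4 ← R4 − 7/2·R3
  [ 1  0    0      0  |    1 ]
  [ 0  1  1/6  -1/12  |   -2 ]
  [ 0  0    1   3/10  |  8/5 ]
  [ 0  0    0    1/5  |  2/5 ]
R4 ← 5·R4
  [ 1  0    0      0  |    1 ]
  [ 0  1  1/6  -1/12  |   -2 ]
  [ 0  0    1   3/10  |  8/5 ]
  [ 0  0    0      1  |    2 ]
R3 ← R3 − 3/10·R4
  [ 1  0    0      0  |   1 ]
  [ 0  1  1/6  -1/12  |  -2 ]
  [ 0  0    1      0  |   1 ]
  [ 0  0    0      1  |   2 ]
R2 ← R2 + 1/12·R4
  [ 1  0    0  0  |      1 ]
  [ 0  1  1/6  0  |  -11/6 ]
  [ 0  0    1  0  |      1 ]
  [ 0  0    0  1  |      2 ]
R2 ← R2 − 1/6·R3
  [ 1  0  0  0  |   1 ]
  [ 0  1  0  0  |  -2 ]
  [ 0  0  1  0  |   1 ]
  [ 0  0  0  1  |   2 ]
Reading off the last column: a = 1, b = -2, c = 1, d = 2.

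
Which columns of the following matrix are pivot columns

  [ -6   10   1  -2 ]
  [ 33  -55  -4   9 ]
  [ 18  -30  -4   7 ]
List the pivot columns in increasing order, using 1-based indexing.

1, 3, 4

ρ1 ← -1/6·ρ1
  [  1  -5/3  -1/6  1/3 ]
  [ 33   -55    -4    9 ]
  [ 18   -30    -4    7 ]
ρ2 ← ρ2 − 33·ρ1
  [  1  -5/3  -1/6  1/3 ]
  [  0     0   3/2   -2 ]
  [ 18   -30    -4    7 ]
ρ3 ← ρ3 − 18·ρ1
  [ 1  -5/3  -1/6  1/3 ]
  [ 0     0   3/2   -2 ]
  [ 0     0    -1    1 ]
ρ2 ← 2/3·ρ2
  [ 1  -5/3  -1/6   1/3 ]
  [ 0     0     1  -4/3 ]
  [ 0     0    -1     1 ]
ρ3 ← ρ3 + ρ2
  [ 1  -5/3  -1/6   1/3 ]
  [ 0     0     1  -4/3 ]
  [ 0     0     0  -1/3 ]
ρ3 ← -3·ρ3
  [ 1  -5/3  -1/6   1/3 ]
  [ 0     0     1  -4/3 ]
  [ 0     0     0     1 ]
ρ2 ← ρ2 + 4/3·ρ3
  [ 1  -5/3  -1/6  1/3 ]
  [ 0     0     1    0 ]
  [ 0     0     0    1 ]
ρ1 ← ρ1 − 1/3·ρ3
  [ 1  -5/3  -1/6  0 ]
  [ 0     0     1  0 ]
  [ 0     0     0  1 ]
ρ1 ← ρ1 + 1/6·ρ2
  [ 1  -5/3  0  0 ]
  [ 0     0  1  0 ]
  [ 0     0  0  1 ]
Pivot columns are the columns containing a leading 1.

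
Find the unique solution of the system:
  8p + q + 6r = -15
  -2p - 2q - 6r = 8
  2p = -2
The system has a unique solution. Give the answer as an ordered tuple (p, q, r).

Form the augmented matrix and row-reduce:
  [  8   1   6  |  -15 ]
  [ -2  -2  -6  |    8 ]
  [  2   0   0  |   -2 ]
R1 → 1/8·R1
  [  1  1/8  3/4  |  -15/8 ]
  [ -2   -2   -6  |      8 ]
  [  2    0    0  |     -2 ]
R2 → R2 + 2·R1
  [ 1   1/8   3/4  |  -15/8 ]
  [ 0  -7/4  -9/2  |   17/4 ]
  [ 2     0     0  |     -2 ]
R3 → R3 − 2·R1
  [ 1   1/8   3/4  |  -15/8 ]
  [ 0  -7/4  -9/2  |   17/4 ]
  [ 0  -1/4  -3/2  |    7/4 ]
R2 → -4/7·R2
  [ 1   1/8   3/4  |  -15/8 ]
  [ 0     1  18/7  |  -17/7 ]
  [ 0  -1/4  -3/2  |    7/4 ]
R3 → R3 + 1/4·R2
  [ 1  1/8   3/4  |  -15/8 ]
  [ 0    1  18/7  |  -17/7 ]
  [ 0    0  -6/7  |    8/7 ]
R3 → -7/6·R3
  [ 1  1/8   3/4  |  -15/8 ]
  [ 0    1  18/7  |  -17/7 ]
  [ 0    0     1  |   -4/3 ]
R2 → R2 − 18/7·R3
  [ 1  1/8  3/4  |  -15/8 ]
  [ 0    1    0  |      1 ]
  [ 0    0    1  |   -4/3 ]
R1 → R1 − 3/4·R3
  [ 1  1/8  0  |  -7/8 ]
  [ 0    1  0  |     1 ]
  [ 0    0  1  |  -4/3 ]
R1 → R1 − 1/8·R2
  [ 1  0  0  |    -1 ]
  [ 0  1  0  |     1 ]
  [ 0  0  1  |  -4/3 ]
Reading off the last column: p = -1, q = 1, r = -4/3.

(-1, 1, -4/3)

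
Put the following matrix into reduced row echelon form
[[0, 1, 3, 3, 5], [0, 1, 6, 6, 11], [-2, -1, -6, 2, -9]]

[[1, 0, 0, -4, -1], [0, 1, 0, 0, -1], [0, 0, 1, 1, 2]]

r1 ↔ r3
  [ -2  -1  -6  2  -9 ]
  [  0   1   6  6  11 ]
  [  0   1   3  3   5 ]
r1 → -1/2·r1
  [ 1  1/2  3  -1  9/2 ]
  [ 0    1  6   6   11 ]
  [ 0    1  3   3    5 ]
r3 → r3 − r2
  [ 1  1/2   3  -1  9/2 ]
  [ 0    1   6   6   11 ]
  [ 0    0  -3  -3   -6 ]
r3 → -1/3·r3
  [ 1  1/2  3  -1  9/2 ]
  [ 0    1  6   6   11 ]
  [ 0    0  1   1    2 ]
r2 → r2 − 6·r3
  [ 1  1/2  3  -1  9/2 ]
  [ 0    1  0   0   -1 ]
  [ 0    0  1   1    2 ]
r1 → r1 − 3·r3
  [ 1  1/2  0  -4  -3/2 ]
  [ 0    1  0   0    -1 ]
  [ 0    0  1   1     2 ]
r1 → r1 − 1/2·r2
  [ 1  0  0  -4  -1 ]
  [ 0  1  0   0  -1 ]
  [ 0  0  1   1   2 ]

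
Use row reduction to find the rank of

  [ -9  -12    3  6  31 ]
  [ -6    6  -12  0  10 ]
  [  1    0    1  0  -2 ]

Multiply R1 by -1/9.
  [  1  4/3  -1/3  -2/3  -31/9 ]
  [ -6    6   -12     0     10 ]
  [  1    0     1     0     -2 ]
Add 6 times R1 to R2.
  [ 1  4/3  -1/3  -2/3  -31/9 ]
  [ 0   14   -14    -4  -32/3 ]
  [ 1    0     1     0     -2 ]
Subtract R1 from R3.
  [ 1   4/3  -1/3  -2/3  -31/9 ]
  [ 0    14   -14    -4  -32/3 ]
  [ 0  -4/3   4/3   2/3   13/9 ]
Multiply R2 by 1/14.
  [ 1   4/3  -1/3  -2/3   -31/9 ]
  [ 0     1    -1  -2/7  -16/21 ]
  [ 0  -4/3   4/3   2/3    13/9 ]
Add 4/3 times R2 to R3.
  [ 1  4/3  -1/3  -2/3   -31/9 ]
  [ 0    1    -1  -2/7  -16/21 ]
  [ 0    0     0   2/7     3/7 ]
Multiply R3 by 7/2.
  [ 1  4/3  -1/3  -2/3   -31/9 ]
  [ 0    1    -1  -2/7  -16/21 ]
  [ 0    0     0     1     3/2 ]
Add 2/7 times R3 to R2.
  [ 1  4/3  -1/3  -2/3  -31/9 ]
  [ 0    1    -1     0   -1/3 ]
  [ 0    0     0     1    3/2 ]
Add 2/3 times R3 to R1.
  [ 1  4/3  -1/3  0  -22/9 ]
  [ 0    1    -1  0   -1/3 ]
  [ 0    0     0  1    3/2 ]
Subtract 4/3 times R2 from R1.
  [ 1  0   1  0    -2 ]
  [ 0  1  -1  0  -1/3 ]
  [ 0  0   0  1   3/2 ]
The reduced form has 3 nonzero rows.

rank = 3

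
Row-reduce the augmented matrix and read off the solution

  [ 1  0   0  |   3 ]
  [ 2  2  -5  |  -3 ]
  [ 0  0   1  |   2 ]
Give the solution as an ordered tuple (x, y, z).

r2 := r2 − 2·r1
  [ 1  0   0  |   3 ]
  [ 0  2  -5  |  -9 ]
  [ 0  0   1  |   2 ]
r2 := 1/2·r2
  [ 1  0     0  |     3 ]
  [ 0  1  -5/2  |  -9/2 ]
  [ 0  0     1  |     2 ]
r2 := r2 + 5/2·r3
  [ 1  0  0  |    3 ]
  [ 0  1  0  |  1/2 ]
  [ 0  0  1  |    2 ]
Reading off the last column: x = 3, y = 1/2, z = 2.

(3, 1/2, 2)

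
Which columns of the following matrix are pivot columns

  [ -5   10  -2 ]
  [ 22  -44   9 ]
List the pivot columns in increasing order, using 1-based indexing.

Multiply r1 by -1/5.
Subtract 22 times r1 from r2.
Multiply r2 by 5.
Subtract 2/5 times r2 from r1.
Pivot columns are the columns containing a leading 1.

1, 3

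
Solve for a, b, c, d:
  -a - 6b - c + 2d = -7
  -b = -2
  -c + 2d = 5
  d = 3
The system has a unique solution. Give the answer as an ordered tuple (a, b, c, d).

(0, 2, 1, 3)

Form the augmented matrix and row-reduce:
  [ -1  -6  -1  2  |  -7 ]
  [  0  -1   0  0  |  -2 ]
  [  0   0  -1  2  |   5 ]
  [  0   0   0  1  |   3 ]
R1 := -1·R1
  [ 1   6   1  -2  |   7 ]
  [ 0  -1   0   0  |  -2 ]
  [ 0   0  -1   2  |   5 ]
  [ 0   0   0   1  |   3 ]
R2 := -1·R2
  [ 1  6   1  -2  |  7 ]
  [ 0  1   0   0  |  2 ]
  [ 0  0  -1   2  |  5 ]
  [ 0  0   0   1  |  3 ]
R3 := -1·R3
  [ 1  6  1  -2  |   7 ]
  [ 0  1  0   0  |   2 ]
  [ 0  0  1  -2  |  -5 ]
  [ 0  0  0   1  |   3 ]
R3 := R3 + 2·R4
  [ 1  6  1  -2  |  7 ]
  [ 0  1  0   0  |  2 ]
  [ 0  0  1   0  |  1 ]
  [ 0  0  0   1  |  3 ]
R1 := R1 + 2·R4
  [ 1  6  1  0  |  13 ]
  [ 0  1  0  0  |   2 ]
  [ 0  0  1  0  |   1 ]
  [ 0  0  0  1  |   3 ]
R1 := R1 − R3
  [ 1  6  0  0  |  12 ]
  [ 0  1  0  0  |   2 ]
  [ 0  0  1  0  |   1 ]
  [ 0  0  0  1  |   3 ]
R1 := R1 − 6·R2
  [ 1  0  0  0  |  0 ]
  [ 0  1  0  0  |  2 ]
  [ 0  0  1  0  |  1 ]
  [ 0  0  0  1  |  3 ]
Reading off the last column: a = 0, b = 2, c = 1, d = 3.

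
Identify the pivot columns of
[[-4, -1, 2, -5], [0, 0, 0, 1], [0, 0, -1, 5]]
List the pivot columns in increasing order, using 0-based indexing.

r1 := -1/4·r1
  [ 1  1/4  -1/2  5/4 ]
  [ 0    0     0    1 ]
  [ 0    0    -1    5 ]
r2 <=> r3
  [ 1  1/4  -1/2  5/4 ]
  [ 0    0    -1    5 ]
  [ 0    0     0    1 ]
r2 := -1·r2
  [ 1  1/4  -1/2  5/4 ]
  [ 0    0     1   -5 ]
  [ 0    0     0    1 ]
r2 := r2 + 5·r3
  [ 1  1/4  -1/2  5/4 ]
  [ 0    0     1    0 ]
  [ 0    0     0    1 ]
r1 := r1 − 5/4·r3
  [ 1  1/4  -1/2  0 ]
  [ 0    0     1  0 ]
  [ 0    0     0  1 ]
r1 := r1 + 1/2·r2
  [ 1  1/4  0  0 ]
  [ 0    0  1  0 ]
  [ 0    0  0  1 ]
Pivot columns are the columns containing a leading 1.

0, 2, 3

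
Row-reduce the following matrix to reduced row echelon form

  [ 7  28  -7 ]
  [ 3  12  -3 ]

Multiply R1 by 1/7.
  [ 1   4  -1 ]
  [ 3  12  -3 ]
Subtract 3 times R1 from R2.
  [ 1  4  -1 ]
  [ 0  0   0 ]

[[1, 4, -1], [0, 0, 0]]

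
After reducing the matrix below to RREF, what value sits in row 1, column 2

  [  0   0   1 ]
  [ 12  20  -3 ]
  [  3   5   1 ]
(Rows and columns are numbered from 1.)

r1 ↔ r2
r1 → 1/12·r1
r3 → r3 − 3·r1
r3 → r3 − 7/4·r2
r1 → r1 + 1/4·r2

5/3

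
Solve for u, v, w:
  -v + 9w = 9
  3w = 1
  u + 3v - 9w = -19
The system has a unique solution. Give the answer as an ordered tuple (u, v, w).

(2, -6, 1/3)

Form the augmented matrix and row-reduce:
  [ 0  -1   9  |    9 ]
  [ 0   0   3  |    1 ]
  [ 1   3  -9  |  -19 ]
ρ1 <=> ρ3
ρ2 <=> ρ3
ρ2 → -1·ρ2
ρ3 → 1/3·ρ3
ρ2 → ρ2 + 9·ρ3
ρ1 → ρ1 + 9·ρ3
ρ1 → ρ1 − 3·ρ2
Reading off the last column: u = 2, v = -6, w = 1/3.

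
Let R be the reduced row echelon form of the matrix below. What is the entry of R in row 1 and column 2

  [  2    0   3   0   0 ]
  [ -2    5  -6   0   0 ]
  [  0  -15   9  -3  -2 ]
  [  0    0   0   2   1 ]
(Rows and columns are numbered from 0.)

R1 ← 1/2·R1
R2 ← R2 + 2·R1
R2 ← 1/5·R2
R3 ← R3 + 15·R2
R3 ← -1/3·R3
R4 ← R4 − 2·R3
R4 ← -3·R4
R3 ← R3 − 2/3·R4

-3/5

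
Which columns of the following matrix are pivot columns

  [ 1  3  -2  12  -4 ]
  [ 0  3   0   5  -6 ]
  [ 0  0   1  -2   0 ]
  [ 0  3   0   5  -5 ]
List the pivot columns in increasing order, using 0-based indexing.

0, 1, 2, 4

Multiply r2 by 1/3.
  [ 1  3  -2   12  -4 ]
  [ 0  1   0  5/3  -2 ]
  [ 0  0   1   -2   0 ]
  [ 0  3   0    5  -5 ]
Subtract 3 times r2 from r4.
  [ 1  3  -2   12  -4 ]
  [ 0  1   0  5/3  -2 ]
  [ 0  0   1   -2   0 ]
  [ 0  0   0    0   1 ]
Add 2 times r4 to r2.
  [ 1  3  -2   12  -4 ]
  [ 0  1   0  5/3   0 ]
  [ 0  0   1   -2   0 ]
  [ 0  0   0    0   1 ]
Add 4 times r4 to r1.
  [ 1  3  -2   12  0 ]
  [ 0  1   0  5/3  0 ]
  [ 0  0   1   -2  0 ]
  [ 0  0   0    0  1 ]
Add 2 times r3 to r1.
  [ 1  3  0    8  0 ]
  [ 0  1  0  5/3  0 ]
  [ 0  0  1   -2  0 ]
  [ 0  0  0    0  1 ]
Subtract 3 times r2 from r1.
  [ 1  0  0    3  0 ]
  [ 0  1  0  5/3  0 ]
  [ 0  0  1   -2  0 ]
  [ 0  0  0    0  1 ]
Pivot columns are the columns containing a leading 1.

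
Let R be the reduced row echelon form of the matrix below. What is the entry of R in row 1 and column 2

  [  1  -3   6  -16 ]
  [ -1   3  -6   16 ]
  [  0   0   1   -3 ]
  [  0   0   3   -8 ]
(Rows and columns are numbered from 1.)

-3

R2 ← R2 + R1
  [ 1  -3  6  -16 ]
  [ 0   0  0    0 ]
  [ 0   0  1   -3 ]
  [ 0   0  3   -8 ]
R2 <-> R3
  [ 1  -3  6  -16 ]
  [ 0   0  1   -3 ]
  [ 0   0  0    0 ]
  [ 0   0  3   -8 ]
R4 ← R4 − 3·R2
  [ 1  -3  6  -16 ]
  [ 0   0  1   -3 ]
  [ 0   0  0    0 ]
  [ 0   0  0    1 ]
R3 <-> R4
  [ 1  -3  6  -16 ]
  [ 0   0  1   -3 ]
  [ 0   0  0    1 ]
  [ 0   0  0    0 ]
R2 ← R2 + 3·R3
  [ 1  -3  6  -16 ]
  [ 0   0  1    0 ]
  [ 0   0  0    1 ]
  [ 0   0  0    0 ]
R1 ← R1 + 16·R3
  [ 1  -3  6  0 ]
  [ 0   0  1  0 ]
  [ 0   0  0  1 ]
  [ 0   0  0  0 ]
R1 ← R1 − 6·R2
  [ 1  -3  0  0 ]
  [ 0   0  1  0 ]
  [ 0   0  0  1 ]
  [ 0   0  0  0 ]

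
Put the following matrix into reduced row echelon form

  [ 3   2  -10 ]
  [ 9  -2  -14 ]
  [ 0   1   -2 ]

Multiply ρ1 by 1/3.
  [ 1  2/3  -10/3 ]
  [ 9   -2    -14 ]
  [ 0    1     -2 ]
Subtract 9 times ρ1 from ρ2.
  [ 1  2/3  -10/3 ]
  [ 0   -8     16 ]
  [ 0    1     -2 ]
Multiply ρ2 by -1/8.
  [ 1  2/3  -10/3 ]
  [ 0    1     -2 ]
  [ 0    1     -2 ]
Subtract ρ2 from ρ3.
  [ 1  2/3  -10/3 ]
  [ 0    1     -2 ]
  [ 0    0      0 ]
Subtract 2/3 times ρ2 from ρ1.
  [ 1  0  -2 ]
  [ 0  1  -2 ]
  [ 0  0   0 ]

[[1, 0, -2], [0, 1, -2], [0, 0, 0]]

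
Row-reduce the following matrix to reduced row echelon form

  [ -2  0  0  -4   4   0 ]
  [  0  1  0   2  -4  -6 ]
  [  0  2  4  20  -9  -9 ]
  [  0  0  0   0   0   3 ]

[[1, 0, 0, 2, -2, 0], [0, 1, 0, 2, -4, 0], [0, 0, 1, 4, -1/4, 0], [0, 0, 0, 0, 0, 1]]

ρ1 := -1/2·ρ1
  [ 1  0  0   2  -2   0 ]
  [ 0  1  0   2  -4  -6 ]
  [ 0  2  4  20  -9  -9 ]
  [ 0  0  0   0   0   3 ]
ρ3 := ρ3 − 2·ρ2
  [ 1  0  0   2  -2   0 ]
  [ 0  1  0   2  -4  -6 ]
  [ 0  0  4  16  -1   3 ]
  [ 0  0  0   0   0   3 ]
ρ3 := 1/4·ρ3
  [ 1  0  0  2    -2    0 ]
  [ 0  1  0  2    -4   -6 ]
  [ 0  0  1  4  -1/4  3/4 ]
  [ 0  0  0  0     0    3 ]
ρ4 := 1/3·ρ4
  [ 1  0  0  2    -2    0 ]
  [ 0  1  0  2    -4   -6 ]
  [ 0  0  1  4  -1/4  3/4 ]
  [ 0  0  0  0     0    1 ]
ρ3 := ρ3 − 3/4·ρ4
  [ 1  0  0  2    -2   0 ]
  [ 0  1  0  2    -4  -6 ]
  [ 0  0  1  4  -1/4   0 ]
  [ 0  0  0  0     0   1 ]
ρ2 := ρ2 + 6·ρ4
  [ 1  0  0  2    -2  0 ]
  [ 0  1  0  2    -4  0 ]
  [ 0  0  1  4  -1/4  0 ]
  [ 0  0  0  0     0  1 ]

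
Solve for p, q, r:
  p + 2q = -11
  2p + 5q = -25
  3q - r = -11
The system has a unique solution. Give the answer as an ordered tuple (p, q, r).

Form the augmented matrix and row-reduce:
  [ 1  2   0  |  -11 ]
  [ 2  5   0  |  -25 ]
  [ 0  3  -1  |  -11 ]
r2 → r2 − 2·r1
  [ 1  2   0  |  -11 ]
  [ 0  1   0  |   -3 ]
  [ 0  3  -1  |  -11 ]
r3 → r3 − 3·r2
  [ 1  2   0  |  -11 ]
  [ 0  1   0  |   -3 ]
  [ 0  0  -1  |   -2 ]
r3 → -1·r3
  [ 1  2  0  |  -11 ]
  [ 0  1  0  |   -3 ]
  [ 0  0  1  |    2 ]
r1 → r1 − 2·r2
  [ 1  0  0  |  -5 ]
  [ 0  1  0  |  -3 ]
  [ 0  0  1  |   2 ]
Reading off the last column: p = -5, q = -3, r = 2.

(-5, -3, 2)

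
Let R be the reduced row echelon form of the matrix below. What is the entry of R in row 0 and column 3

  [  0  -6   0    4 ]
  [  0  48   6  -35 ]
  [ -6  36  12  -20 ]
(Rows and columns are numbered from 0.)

r1 ↔ r3
  [ -6  36  12  -20 ]
  [  0  48   6  -35 ]
  [  0  -6   0    4 ]
r1 → -1/6·r1
  [ 1  -6  -2  10/3 ]
  [ 0  48   6   -35 ]
  [ 0  -6   0     4 ]
r2 → 1/48·r2
  [ 1  -6   -2    10/3 ]
  [ 0   1  1/8  -35/48 ]
  [ 0  -6    0       4 ]
r3 → r3 + 6·r2
  [ 1  -6   -2    10/3 ]
  [ 0   1  1/8  -35/48 ]
  [ 0   0  3/4    -3/8 ]
r3 → 4/3·r3
  [ 1  -6   -2    10/3 ]
  [ 0   1  1/8  -35/48 ]
  [ 0   0    1    -1/2 ]
r2 → r2 − 1/8·r3
  [ 1  -6  -2  10/3 ]
  [ 0   1   0  -2/3 ]
  [ 0   0   1  -1/2 ]
r1 → r1 + 2·r3
  [ 1  -6  0   7/3 ]
  [ 0   1  0  -2/3 ]
  [ 0   0  1  -1/2 ]
r1 → r1 + 6·r2
  [ 1  0  0  -5/3 ]
  [ 0  1  0  -2/3 ]
  [ 0  0  1  -1/2 ]

-5/3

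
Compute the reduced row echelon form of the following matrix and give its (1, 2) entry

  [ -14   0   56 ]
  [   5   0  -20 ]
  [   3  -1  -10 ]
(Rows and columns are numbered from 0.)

-2

ρ1 ← -1/14·ρ1
  [ 1   0   -4 ]
  [ 5   0  -20 ]
  [ 3  -1  -10 ]
ρ2 ← ρ2 − 5·ρ1
  [ 1   0   -4 ]
  [ 0   0    0 ]
  [ 3  -1  -10 ]
ρ3 ← ρ3 − 3·ρ1
  [ 1   0  -4 ]
  [ 0   0   0 ]
  [ 0  -1   2 ]
ρ2 ↔ ρ3
  [ 1   0  -4 ]
  [ 0  -1   2 ]
  [ 0   0   0 ]
ρ2 ← -1·ρ2
  [ 1  0  -4 ]
  [ 0  1  -2 ]
  [ 0  0   0 ]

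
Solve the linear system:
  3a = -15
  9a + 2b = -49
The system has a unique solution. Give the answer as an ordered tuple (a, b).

Form the augmented matrix and row-reduce:
  [ 3  0  |  -15 ]
  [ 9  2  |  -49 ]
R1 → 1/3·R1
  [ 1  0  |   -5 ]
  [ 9  2  |  -49 ]
R2 → R2 − 9·R1
  [ 1  0  |  -5 ]
  [ 0  2  |  -4 ]
R2 → 1/2·R2
  [ 1  0  |  -5 ]
  [ 0  1  |  -2 ]
Reading off the last column: a = -5, b = -2.

(-5, -2)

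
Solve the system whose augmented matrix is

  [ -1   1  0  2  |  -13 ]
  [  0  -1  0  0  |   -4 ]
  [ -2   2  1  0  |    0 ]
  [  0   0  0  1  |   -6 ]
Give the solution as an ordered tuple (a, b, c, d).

R1 := -1·R1
  [  1  -1  0  -2  |  13 ]
  [  0  -1  0   0  |  -4 ]
  [ -2   2  1   0  |   0 ]
  [  0   0  0   1  |  -6 ]
R3 := R3 + 2·R1
  [ 1  -1  0  -2  |  13 ]
  [ 0  -1  0   0  |  -4 ]
  [ 0   0  1  -4  |  26 ]
  [ 0   0  0   1  |  -6 ]
R2 := -1·R2
  [ 1  -1  0  -2  |  13 ]
  [ 0   1  0   0  |   4 ]
  [ 0   0  1  -4  |  26 ]
  [ 0   0  0   1  |  -6 ]
R3 := R3 + 4·R4
  [ 1  -1  0  -2  |  13 ]
  [ 0   1  0   0  |   4 ]
  [ 0   0  1   0  |   2 ]
  [ 0   0  0   1  |  -6 ]
R1 := R1 + 2·R4
  [ 1  -1  0  0  |   1 ]
  [ 0   1  0  0  |   4 ]
  [ 0   0  1  0  |   2 ]
  [ 0   0  0  1  |  -6 ]
R1 := R1 + R2
  [ 1  0  0  0  |   5 ]
  [ 0  1  0  0  |   4 ]
  [ 0  0  1  0  |   2 ]
  [ 0  0  0  1  |  -6 ]
Reading off the last column: a = 5, b = 4, c = 2, d = -6.

(5, 4, 2, -6)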